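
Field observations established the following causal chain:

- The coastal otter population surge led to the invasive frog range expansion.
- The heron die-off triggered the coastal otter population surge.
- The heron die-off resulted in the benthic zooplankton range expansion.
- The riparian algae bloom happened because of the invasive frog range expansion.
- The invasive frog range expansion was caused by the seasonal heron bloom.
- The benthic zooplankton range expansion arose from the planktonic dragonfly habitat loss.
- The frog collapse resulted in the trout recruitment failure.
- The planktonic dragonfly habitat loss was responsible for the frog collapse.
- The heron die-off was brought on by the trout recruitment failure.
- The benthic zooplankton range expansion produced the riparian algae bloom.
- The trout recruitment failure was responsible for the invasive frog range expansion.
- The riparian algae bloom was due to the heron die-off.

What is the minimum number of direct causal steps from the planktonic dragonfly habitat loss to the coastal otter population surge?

Shortest chain: the planktonic dragonfly habitat loss → the frog collapse → the trout recruitment failure → the heron die-off → the coastal otter population surge.

4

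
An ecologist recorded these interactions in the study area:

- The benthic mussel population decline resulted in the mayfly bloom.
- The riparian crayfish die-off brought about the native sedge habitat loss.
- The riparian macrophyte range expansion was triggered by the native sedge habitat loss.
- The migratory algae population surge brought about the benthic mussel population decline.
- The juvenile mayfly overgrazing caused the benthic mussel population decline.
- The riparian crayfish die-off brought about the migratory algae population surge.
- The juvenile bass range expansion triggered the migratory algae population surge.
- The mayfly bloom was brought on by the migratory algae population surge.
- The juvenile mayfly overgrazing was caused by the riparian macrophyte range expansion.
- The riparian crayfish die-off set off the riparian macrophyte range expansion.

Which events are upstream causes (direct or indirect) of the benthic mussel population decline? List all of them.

Immediate causes of the benthic mussel population decline: the juvenile mayfly overgrazing, the migratory algae population surge.
Further upstream: the riparian crayfish die-off, the native sedge habitat loss, the riparian macrophyte range expansion, the juvenile bass range expansion.

the juvenile bass range expansion, the juvenile mayfly overgrazing, the migratory algae population surge, the native sedge habitat loss, the riparian crayfish die-off, the riparian macrophyte range expansion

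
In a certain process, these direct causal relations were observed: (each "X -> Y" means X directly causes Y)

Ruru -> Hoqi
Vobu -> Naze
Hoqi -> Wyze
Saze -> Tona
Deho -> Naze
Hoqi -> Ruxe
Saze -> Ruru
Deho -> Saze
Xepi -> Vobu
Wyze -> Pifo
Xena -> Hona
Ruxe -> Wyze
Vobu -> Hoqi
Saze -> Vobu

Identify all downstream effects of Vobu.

Direct effects: Naze, Hoqi.
2 steps out: Ruxe, Wyze.
3 steps out: Pifo.
Not reachable from it: Deho, Saze, Xepi, Tona, Xena, Ruru, Hona.

Hoqi, Naze, Pifo, Ruxe, Wyze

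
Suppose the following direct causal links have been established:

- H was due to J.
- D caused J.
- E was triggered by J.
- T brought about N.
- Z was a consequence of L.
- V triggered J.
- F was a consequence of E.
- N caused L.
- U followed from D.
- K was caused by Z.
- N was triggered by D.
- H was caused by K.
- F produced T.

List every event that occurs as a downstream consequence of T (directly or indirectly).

Direct effects: N.
2 steps out: L.
3 steps out: Z.
4 steps out: K.
5 steps out: H.
Not reachable from it: V, D, J, E, F, U.

H, K, L, N, Z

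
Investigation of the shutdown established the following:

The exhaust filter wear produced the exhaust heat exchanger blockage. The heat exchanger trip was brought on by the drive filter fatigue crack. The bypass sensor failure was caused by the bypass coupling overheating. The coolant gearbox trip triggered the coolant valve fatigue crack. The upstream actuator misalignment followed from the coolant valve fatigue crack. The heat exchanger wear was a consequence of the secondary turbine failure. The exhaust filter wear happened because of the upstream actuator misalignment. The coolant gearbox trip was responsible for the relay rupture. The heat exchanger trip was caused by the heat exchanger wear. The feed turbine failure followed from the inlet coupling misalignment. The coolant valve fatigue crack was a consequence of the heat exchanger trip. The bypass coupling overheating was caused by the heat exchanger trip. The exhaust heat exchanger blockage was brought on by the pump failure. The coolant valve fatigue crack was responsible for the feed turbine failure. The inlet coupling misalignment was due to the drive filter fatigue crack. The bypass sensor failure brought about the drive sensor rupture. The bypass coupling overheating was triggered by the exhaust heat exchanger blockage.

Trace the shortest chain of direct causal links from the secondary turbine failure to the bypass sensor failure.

the secondary turbine failure → the heat exchanger wear
the heat exchanger wear → the heat exchanger trip
the heat exchanger trip → the bypass coupling overheating
the bypass coupling overheating → the bypass sensor failure
Length: 4 steps.

the secondary turbine failure → the heat exchanger wear → the heat exchanger trip → the bypass coupling overheating → the bypass sensor failure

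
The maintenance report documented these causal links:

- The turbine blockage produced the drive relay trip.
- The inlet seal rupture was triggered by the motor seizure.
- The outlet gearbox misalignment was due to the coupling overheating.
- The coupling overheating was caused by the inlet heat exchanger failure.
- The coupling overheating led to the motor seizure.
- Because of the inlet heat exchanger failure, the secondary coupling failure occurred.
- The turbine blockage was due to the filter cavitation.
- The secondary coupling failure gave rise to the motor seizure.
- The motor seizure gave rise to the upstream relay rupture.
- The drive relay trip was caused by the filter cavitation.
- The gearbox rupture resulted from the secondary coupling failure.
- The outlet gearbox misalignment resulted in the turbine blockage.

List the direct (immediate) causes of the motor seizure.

Upstream contributors include the inlet heat exchanger failure, but only the coupling overheating, the secondary coupling failure feed directly into the motor seizure.

the coupling overheating, the secondary coupling failure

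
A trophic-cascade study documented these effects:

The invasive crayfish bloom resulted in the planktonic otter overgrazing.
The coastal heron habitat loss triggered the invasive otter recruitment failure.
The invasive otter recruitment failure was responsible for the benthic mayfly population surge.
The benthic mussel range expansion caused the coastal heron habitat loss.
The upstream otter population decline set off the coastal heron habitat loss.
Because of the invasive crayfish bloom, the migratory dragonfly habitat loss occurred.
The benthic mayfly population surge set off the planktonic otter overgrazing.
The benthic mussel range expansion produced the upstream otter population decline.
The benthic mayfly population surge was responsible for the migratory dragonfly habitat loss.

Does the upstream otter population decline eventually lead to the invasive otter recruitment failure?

Yes

There is a causal chain: the upstream otter population decline → the coastal heron habitat loss → the invasive otter recruitment failure.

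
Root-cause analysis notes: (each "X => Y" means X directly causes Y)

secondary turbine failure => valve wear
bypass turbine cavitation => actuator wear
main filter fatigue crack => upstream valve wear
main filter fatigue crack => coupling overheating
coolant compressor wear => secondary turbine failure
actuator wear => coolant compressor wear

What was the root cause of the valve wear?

Tracing upstream from the valve wear: the valve wear ← the secondary turbine failure ← the coolant compressor wear ← the actuator wear ← the bypass turbine cavitation.
The bypass turbine cavitation has no stated cause, so it is the root.

the bypass turbine cavitation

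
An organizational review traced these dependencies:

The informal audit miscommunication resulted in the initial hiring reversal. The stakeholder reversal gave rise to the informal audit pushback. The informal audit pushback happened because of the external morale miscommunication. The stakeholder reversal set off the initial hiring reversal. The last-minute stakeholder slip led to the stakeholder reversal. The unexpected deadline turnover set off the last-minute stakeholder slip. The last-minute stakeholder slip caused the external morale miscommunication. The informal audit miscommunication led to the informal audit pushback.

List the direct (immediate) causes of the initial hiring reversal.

the informal audit miscommunication, the stakeholder reversal

Upstream contributors include the unexpected deadline turnover, the last-minute stakeholder slip, but only the informal audit miscommunication, the stakeholder reversal feed directly into the initial hiring reversal.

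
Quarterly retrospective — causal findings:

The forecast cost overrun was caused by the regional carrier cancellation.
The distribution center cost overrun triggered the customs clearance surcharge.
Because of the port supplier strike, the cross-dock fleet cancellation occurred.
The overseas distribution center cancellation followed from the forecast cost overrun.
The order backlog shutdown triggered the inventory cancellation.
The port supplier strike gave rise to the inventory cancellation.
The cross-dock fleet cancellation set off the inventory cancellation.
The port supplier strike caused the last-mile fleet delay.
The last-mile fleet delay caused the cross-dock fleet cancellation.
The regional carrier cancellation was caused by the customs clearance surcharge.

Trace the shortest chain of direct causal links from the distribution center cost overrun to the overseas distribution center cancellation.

the distribution center cost overrun → the customs clearance surcharge → the regional carrier cancellation → the forecast cost overrun → the overseas distribution center cancellation

the distribution center cost overrun → the customs clearance surcharge
the customs clearance surcharge → the regional carrier cancellation
the regional carrier cancellation → the forecast cost overrun
the forecast cost overrun → the overseas distribution center cancellation
Length: 4 steps.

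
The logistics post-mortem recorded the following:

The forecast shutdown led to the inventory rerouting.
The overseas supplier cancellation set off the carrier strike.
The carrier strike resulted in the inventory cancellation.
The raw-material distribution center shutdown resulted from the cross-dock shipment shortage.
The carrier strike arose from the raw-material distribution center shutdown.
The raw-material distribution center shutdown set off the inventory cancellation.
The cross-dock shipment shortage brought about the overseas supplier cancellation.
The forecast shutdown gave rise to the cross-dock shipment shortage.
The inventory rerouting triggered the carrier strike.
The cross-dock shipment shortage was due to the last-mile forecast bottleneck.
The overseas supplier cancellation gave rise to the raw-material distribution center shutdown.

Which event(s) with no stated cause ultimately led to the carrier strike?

the forecast shutdown, the last-mile forecast bottleneck

Tracing upstream from the carrier strike: the carrier strike ← the inventory rerouting ← the forecast shutdown.
A separate upstream branch: the carrier strike ← the overseas supplier cancellation ← the cross-dock shipment shortage ← the last-mile forecast bottleneck.
Each of those chain origins has no stated cause.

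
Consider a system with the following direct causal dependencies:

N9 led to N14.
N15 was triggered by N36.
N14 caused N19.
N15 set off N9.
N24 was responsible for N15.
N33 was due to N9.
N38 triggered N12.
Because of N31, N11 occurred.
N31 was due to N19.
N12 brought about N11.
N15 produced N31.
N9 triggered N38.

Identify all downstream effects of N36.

Direct effects: N15.
2 steps out: N9, N31.
3 steps out: N33, N38, N14, N11.
4 steps out: N19, N12.
Not reachable from it: N24.

N11, N12, N14, N15, N19, N31, N33, N38, N9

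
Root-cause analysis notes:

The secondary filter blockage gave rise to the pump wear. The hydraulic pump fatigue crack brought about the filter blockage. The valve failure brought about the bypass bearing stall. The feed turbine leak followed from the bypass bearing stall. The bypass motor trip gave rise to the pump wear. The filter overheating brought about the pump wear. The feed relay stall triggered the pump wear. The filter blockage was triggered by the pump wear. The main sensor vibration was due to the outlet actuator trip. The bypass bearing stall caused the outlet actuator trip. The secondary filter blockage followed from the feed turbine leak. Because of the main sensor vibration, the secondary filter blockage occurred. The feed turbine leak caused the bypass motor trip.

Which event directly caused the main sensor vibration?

the outlet actuator trip

Upstream contributors include the valve failure, the bypass bearing stall, but only the outlet actuator trip feeds directly into the main sensor vibration.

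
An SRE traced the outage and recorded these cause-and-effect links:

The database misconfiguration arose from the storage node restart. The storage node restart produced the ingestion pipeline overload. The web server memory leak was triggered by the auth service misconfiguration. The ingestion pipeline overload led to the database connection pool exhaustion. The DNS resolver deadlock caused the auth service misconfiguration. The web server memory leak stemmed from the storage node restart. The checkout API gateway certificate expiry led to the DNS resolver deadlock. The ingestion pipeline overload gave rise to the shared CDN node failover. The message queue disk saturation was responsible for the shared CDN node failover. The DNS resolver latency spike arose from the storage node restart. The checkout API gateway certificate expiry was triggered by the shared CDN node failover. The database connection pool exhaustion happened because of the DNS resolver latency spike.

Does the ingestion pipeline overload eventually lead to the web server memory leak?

There is a causal chain: the ingestion pipeline overload → the shared CDN node failover → the checkout API gateway certificate expiry → the DNS resolver deadlock → the auth service misconfiguration → the web server memory leak.

Yes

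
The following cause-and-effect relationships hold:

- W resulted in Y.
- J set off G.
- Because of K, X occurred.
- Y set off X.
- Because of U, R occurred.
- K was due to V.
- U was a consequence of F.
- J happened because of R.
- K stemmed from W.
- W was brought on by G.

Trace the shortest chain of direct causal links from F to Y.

F → U → R → J → G → W → Y

F → U
U → R
R → J
J → G
G → W
W → Y
Length: 6 steps.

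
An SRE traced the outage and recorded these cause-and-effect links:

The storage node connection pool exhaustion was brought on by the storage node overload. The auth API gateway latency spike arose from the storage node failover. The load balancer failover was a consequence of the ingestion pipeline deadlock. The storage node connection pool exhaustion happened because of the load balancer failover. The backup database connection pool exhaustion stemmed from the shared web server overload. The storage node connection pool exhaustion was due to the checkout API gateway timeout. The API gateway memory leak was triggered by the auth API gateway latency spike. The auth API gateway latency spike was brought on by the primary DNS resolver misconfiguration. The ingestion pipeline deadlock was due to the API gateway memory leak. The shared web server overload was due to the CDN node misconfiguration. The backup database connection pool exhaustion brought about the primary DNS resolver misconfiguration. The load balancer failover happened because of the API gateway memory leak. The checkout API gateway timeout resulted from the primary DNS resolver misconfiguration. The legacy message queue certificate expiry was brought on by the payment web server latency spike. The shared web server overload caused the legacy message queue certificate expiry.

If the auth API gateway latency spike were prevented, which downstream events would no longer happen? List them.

Downstream of the auth API gateway latency spike: the API gateway memory leak, the ingestion pipeline deadlock, the load balancer failover, the storage node connection pool exhaustion.
Of those, still caused via another path: the storage node connection pool exhaustion.
The remainder have no surviving cause.

the API gateway memory leak, the ingestion pipeline deadlock, the load balancer failover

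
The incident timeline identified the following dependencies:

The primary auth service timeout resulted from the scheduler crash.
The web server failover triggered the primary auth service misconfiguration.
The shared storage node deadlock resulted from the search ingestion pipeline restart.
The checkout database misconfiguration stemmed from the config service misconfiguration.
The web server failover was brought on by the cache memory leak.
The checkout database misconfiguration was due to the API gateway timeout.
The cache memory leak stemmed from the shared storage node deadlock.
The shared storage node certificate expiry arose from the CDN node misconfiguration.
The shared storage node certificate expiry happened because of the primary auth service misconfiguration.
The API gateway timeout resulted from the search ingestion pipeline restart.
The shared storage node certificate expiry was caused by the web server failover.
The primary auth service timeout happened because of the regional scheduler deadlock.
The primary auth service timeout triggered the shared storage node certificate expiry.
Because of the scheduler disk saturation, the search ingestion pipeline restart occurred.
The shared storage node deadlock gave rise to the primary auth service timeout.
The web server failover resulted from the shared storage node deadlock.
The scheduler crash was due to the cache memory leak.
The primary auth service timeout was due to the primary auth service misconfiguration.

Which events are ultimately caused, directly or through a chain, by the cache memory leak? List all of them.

Direct effects: the web server failover, the scheduler crash.
2 steps out: the primary auth service misconfiguration, the primary auth service timeout, the shared storage node certificate expiry.
Not reachable from it: the config service misconfiguration, the scheduler disk saturation, the search ingestion pipeline restart, the API gateway timeout, the CDN node misconfiguration, the shared storage node deadlock, the checkout database misconfiguration, the regional scheduler deadlock.

the primary auth service misconfiguration, the primary auth service timeout, the scheduler crash, the shared storage node certificate expiry, the web server failover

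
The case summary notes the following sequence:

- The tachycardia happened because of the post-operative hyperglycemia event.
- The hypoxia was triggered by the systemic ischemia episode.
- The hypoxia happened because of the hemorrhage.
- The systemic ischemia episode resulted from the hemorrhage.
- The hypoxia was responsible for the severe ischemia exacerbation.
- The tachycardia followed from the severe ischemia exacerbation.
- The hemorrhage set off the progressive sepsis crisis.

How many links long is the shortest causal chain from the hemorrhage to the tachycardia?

Shortest chain: the hemorrhage → the hypoxia → the severe ischemia exacerbation → the tachycardia.

3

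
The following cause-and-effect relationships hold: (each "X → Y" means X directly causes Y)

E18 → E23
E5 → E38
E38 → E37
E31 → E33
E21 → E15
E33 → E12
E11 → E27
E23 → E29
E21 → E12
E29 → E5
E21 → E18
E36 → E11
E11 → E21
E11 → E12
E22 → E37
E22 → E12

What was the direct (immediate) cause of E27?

Upstream contributors include E36, but only E11 feeds directly into E27.

E11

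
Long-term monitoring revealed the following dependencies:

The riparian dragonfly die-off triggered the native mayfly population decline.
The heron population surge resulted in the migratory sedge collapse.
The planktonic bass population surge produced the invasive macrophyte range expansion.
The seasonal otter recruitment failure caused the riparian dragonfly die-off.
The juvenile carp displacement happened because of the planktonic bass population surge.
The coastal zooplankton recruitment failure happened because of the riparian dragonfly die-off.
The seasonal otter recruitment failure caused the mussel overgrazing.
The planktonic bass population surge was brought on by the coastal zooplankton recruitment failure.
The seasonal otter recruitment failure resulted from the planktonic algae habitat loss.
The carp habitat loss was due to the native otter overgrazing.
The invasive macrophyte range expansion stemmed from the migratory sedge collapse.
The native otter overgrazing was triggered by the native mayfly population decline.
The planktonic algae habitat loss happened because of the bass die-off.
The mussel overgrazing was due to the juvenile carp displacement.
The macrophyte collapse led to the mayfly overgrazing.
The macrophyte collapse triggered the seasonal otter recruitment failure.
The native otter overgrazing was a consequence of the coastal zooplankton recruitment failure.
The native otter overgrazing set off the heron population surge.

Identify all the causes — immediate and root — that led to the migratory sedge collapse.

Immediate cause of the migratory sedge collapse: the heron population surge.
Further upstream: the bass die-off, the macrophyte collapse, the planktonic algae habitat loss, the seasonal otter recruitment failure, the riparian dragonfly die-off, the native mayfly population decline, the coastal zooplankton recruitment failure, the native otter overgrazing.

the bass die-off, the coastal zooplankton recruitment failure, the heron population surge, the macrophyte collapse, the native mayfly population decline, the native otter overgrazing, the planktonic algae habitat loss, the riparian dragonfly die-off, the seasonal otter recruitment failure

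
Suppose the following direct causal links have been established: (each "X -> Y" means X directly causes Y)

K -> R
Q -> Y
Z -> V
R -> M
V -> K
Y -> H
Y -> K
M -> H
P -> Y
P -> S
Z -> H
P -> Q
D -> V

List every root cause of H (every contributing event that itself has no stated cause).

D, P, Z

Tracing upstream from H: H ← Y ← P.
A separate upstream branch: H ← M ← R ← K ← V ← D.
A separate upstream branch: H ← Z.
Each of those chain origins has no stated cause.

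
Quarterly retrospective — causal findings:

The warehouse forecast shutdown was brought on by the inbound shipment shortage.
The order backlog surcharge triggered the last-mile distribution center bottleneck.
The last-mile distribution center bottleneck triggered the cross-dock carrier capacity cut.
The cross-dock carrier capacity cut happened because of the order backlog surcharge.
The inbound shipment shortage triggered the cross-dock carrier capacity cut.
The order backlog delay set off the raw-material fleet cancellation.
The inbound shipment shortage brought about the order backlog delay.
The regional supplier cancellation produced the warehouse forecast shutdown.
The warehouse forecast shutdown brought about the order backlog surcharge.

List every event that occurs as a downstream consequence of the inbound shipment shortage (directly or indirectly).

the cross-dock carrier capacity cut, the last-mile distribution center bottleneck, the order backlog delay, the order backlog surcharge, the raw-material fleet cancellation, the warehouse forecast shutdown

Direct effects: the order backlog delay, the warehouse forecast shutdown, the cross-dock carrier capacity cut.
2 steps out: the raw-material fleet cancellation, the order backlog surcharge.
3 steps out: the last-mile distribution center bottleneck.
Not reachable from it: the regional supplier cancellation.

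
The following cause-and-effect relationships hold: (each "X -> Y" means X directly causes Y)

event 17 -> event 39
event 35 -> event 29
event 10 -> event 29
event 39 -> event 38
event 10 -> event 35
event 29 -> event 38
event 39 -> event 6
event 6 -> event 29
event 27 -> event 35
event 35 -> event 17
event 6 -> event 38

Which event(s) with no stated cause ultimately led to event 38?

Tracing upstream from event 38: event 38 ← event 29 ← event 10.
A separate upstream branch: event 38 ← event 29 ← event 35 ← event 27.
Each of those chain origins has no stated cause.

event 10, event 27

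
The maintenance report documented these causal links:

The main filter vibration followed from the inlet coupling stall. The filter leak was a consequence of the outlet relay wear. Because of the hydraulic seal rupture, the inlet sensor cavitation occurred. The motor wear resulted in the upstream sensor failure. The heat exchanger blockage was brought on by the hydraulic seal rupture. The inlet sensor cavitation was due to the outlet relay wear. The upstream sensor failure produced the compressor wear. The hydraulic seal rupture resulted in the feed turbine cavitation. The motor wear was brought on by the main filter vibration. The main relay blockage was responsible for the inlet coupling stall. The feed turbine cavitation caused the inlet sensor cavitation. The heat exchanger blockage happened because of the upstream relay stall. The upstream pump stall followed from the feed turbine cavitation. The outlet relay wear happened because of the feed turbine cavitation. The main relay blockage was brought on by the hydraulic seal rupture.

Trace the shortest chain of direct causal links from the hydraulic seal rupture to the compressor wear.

the hydraulic seal rupture → the main relay blockage
the main relay blockage → the inlet coupling stall
the inlet coupling stall → the main filter vibration
the main filter vibration → the motor wear
the motor wear → the upstream sensor failure
the upstream sensor failure → the compressor wear
Length: 6 steps.

the hydraulic seal rupture → the main relay blockage → the inlet coupling stall → the main filter vibration → the motor wear → the upstream sensor failure → the compressor wear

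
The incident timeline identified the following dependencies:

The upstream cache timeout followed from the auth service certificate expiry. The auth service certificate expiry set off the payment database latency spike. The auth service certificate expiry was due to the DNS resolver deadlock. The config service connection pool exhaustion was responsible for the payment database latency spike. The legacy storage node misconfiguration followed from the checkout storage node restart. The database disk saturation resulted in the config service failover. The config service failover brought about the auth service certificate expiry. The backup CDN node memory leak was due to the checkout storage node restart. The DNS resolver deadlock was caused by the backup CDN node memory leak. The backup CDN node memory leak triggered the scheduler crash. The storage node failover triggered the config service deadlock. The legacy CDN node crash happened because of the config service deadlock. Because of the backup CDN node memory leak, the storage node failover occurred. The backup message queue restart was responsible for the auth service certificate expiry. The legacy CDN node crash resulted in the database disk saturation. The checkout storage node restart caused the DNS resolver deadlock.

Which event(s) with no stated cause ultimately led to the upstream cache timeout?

the backup message queue restart, the checkout storage node restart

Tracing upstream from the upstream cache timeout: the upstream cache timeout ← the auth service certificate expiry ← the DNS resolver deadlock ← the checkout storage node restart.
A separate upstream branch: the upstream cache timeout ← the auth service certificate expiry ← the backup message queue restart.
Each of those chain origins has no stated cause.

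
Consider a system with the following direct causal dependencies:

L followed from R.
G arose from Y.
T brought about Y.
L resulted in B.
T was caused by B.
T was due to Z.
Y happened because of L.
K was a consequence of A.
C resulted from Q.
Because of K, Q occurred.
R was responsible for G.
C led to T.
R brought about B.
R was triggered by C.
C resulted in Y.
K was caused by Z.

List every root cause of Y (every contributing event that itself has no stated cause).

Tracing upstream from Y: Y ← T ← Z.
A separate upstream branch: Y ← C ← Q ← K ← A.
Each of those chain origins has no stated cause.

A, Z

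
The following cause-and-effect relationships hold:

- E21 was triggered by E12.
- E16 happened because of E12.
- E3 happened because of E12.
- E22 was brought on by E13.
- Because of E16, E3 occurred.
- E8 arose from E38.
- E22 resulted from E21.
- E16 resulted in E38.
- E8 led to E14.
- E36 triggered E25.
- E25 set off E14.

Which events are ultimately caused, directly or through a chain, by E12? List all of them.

E14, E16, E21, E22, E3, E38, E8

Direct effects: E21, E16, E3.
2 steps out: E38, E22.
3 steps out: E8.
4 steps out: E14.
Not reachable from it: E13, E36, E25.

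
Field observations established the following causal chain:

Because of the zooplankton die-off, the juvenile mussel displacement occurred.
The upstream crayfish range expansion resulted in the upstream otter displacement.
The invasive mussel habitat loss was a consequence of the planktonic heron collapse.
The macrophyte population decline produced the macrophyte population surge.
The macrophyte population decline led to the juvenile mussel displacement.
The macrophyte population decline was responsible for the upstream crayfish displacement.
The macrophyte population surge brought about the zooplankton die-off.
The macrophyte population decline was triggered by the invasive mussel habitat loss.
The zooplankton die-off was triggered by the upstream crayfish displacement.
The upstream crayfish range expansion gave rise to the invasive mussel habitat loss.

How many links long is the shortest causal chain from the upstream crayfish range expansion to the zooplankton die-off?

Shortest chain: the upstream crayfish range expansion → the invasive mussel habitat loss → the macrophyte population decline → the upstream crayfish displacement → the zooplankton die-off.

4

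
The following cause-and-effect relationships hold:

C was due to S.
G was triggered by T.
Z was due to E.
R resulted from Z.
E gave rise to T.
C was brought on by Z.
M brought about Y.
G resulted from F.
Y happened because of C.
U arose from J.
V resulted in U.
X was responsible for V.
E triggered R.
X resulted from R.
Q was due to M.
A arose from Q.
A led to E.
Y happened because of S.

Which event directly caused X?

Upstream contributors include M, Q, A, E, Z, but only R feeds directly into X.

R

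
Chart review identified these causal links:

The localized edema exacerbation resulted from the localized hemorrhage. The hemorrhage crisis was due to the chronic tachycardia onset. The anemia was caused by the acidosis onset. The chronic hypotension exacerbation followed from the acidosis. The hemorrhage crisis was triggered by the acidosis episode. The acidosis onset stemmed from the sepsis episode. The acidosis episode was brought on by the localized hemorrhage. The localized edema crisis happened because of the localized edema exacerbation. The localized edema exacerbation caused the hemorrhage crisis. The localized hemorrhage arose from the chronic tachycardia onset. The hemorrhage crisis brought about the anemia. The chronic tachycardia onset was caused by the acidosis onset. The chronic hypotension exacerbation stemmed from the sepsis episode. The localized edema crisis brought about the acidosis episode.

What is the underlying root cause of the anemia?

Tracing upstream from the anemia: the anemia ← the acidosis onset ← the sepsis episode.
The sepsis episode has no stated cause, so it is the root.

the sepsis episode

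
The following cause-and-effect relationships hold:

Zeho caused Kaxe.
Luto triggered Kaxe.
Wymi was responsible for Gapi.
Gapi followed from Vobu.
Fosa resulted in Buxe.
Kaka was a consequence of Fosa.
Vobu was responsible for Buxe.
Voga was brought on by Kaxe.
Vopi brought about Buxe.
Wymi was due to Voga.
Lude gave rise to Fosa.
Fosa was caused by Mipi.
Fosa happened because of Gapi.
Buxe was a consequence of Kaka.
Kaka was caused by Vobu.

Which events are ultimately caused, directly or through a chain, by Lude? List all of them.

Buxe, Fosa, Kaka

Direct effects: Fosa.
2 steps out: Kaka, Buxe.
Not reachable from it: Vopi, Zeho, Mipi, Luto, Vobu, Kaxe, Voga, Wymi, Gapi.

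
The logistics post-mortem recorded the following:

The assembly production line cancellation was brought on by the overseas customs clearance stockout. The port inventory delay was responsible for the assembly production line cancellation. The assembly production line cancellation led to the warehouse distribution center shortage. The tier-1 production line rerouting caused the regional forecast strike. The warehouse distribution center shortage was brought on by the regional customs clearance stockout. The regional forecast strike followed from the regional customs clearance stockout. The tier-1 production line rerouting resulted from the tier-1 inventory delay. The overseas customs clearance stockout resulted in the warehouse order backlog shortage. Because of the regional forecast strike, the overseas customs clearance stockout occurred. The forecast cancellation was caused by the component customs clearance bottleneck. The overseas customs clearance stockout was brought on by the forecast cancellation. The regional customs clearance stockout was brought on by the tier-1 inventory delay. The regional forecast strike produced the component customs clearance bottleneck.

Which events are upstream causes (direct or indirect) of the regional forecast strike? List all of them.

the regional customs clearance stockout, the tier-1 inventory delay, the tier-1 production line rerouting

Immediate causes of the regional forecast strike: the tier-1 production line rerouting, the regional customs clearance stockout.
Further upstream: the tier-1 inventory delay.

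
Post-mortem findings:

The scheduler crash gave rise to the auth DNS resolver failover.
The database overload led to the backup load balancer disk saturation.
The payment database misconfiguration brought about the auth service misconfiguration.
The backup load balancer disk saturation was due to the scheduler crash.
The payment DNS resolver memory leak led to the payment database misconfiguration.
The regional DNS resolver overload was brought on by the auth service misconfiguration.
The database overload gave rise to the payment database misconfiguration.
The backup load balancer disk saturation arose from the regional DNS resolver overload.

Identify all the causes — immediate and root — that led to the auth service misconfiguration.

Immediate cause of the auth service misconfiguration: the payment database misconfiguration.
Further upstream: the database overload, the payment DNS resolver memory leak.

the database overload, the payment DNS resolver memory leak, the payment database misconfiguration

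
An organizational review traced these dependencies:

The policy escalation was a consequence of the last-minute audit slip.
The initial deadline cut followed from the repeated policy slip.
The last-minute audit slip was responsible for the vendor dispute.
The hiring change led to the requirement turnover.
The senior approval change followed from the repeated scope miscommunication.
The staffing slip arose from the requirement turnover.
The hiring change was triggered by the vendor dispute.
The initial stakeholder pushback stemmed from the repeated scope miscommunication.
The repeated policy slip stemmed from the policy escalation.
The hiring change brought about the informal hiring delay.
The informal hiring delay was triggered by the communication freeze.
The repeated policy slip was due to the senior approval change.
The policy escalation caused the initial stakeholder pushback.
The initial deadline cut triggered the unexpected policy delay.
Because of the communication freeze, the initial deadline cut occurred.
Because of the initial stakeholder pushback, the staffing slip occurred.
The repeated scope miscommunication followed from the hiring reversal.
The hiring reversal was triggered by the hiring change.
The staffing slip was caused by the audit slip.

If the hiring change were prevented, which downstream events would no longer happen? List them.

the hiring reversal, the repeated scope miscommunication, the requirement turnover, the senior approval change

Downstream of the hiring change: the hiring reversal, the requirement turnover, the repeated scope miscommunication, the informal hiring delay, the senior approval change, the initial stakeholder pushback, the repeated policy slip, the initial deadline cut, the staffing slip, the unexpected policy delay.
Of those, still caused via another path: the informal hiring delay, the initial stakeholder pushback, the repeated policy slip, the initial deadline cut, the staffing slip, the unexpected policy delay.
The remainder have no surviving cause.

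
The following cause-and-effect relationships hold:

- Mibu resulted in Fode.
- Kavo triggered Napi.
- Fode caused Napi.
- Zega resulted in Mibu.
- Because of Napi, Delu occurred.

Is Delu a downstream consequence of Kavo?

Yes

There is a causal chain: Kavo → Napi → Delu.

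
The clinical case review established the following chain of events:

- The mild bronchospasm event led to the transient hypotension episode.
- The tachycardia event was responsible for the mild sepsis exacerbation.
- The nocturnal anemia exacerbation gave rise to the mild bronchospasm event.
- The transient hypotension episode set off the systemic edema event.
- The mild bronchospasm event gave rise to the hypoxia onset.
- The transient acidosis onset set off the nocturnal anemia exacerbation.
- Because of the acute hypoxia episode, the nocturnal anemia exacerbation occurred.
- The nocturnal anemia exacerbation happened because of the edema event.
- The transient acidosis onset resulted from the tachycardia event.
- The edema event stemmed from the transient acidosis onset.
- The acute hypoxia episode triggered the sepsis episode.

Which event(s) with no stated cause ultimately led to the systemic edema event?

Tracing upstream from the systemic edema event: the systemic edema event ← the transient hypotension episode ← the mild bronchospasm event ← the nocturnal anemia exacerbation ← the transient acidosis onset ← the tachycardia event.
A separate upstream branch: the systemic edema event ← the transient hypotension episode ← the mild bronchospasm event ← the nocturnal anemia exacerbation ← the acute hypoxia episode.
Each of those chain origins has no stated cause.

the acute hypoxia episode, the tachycardia event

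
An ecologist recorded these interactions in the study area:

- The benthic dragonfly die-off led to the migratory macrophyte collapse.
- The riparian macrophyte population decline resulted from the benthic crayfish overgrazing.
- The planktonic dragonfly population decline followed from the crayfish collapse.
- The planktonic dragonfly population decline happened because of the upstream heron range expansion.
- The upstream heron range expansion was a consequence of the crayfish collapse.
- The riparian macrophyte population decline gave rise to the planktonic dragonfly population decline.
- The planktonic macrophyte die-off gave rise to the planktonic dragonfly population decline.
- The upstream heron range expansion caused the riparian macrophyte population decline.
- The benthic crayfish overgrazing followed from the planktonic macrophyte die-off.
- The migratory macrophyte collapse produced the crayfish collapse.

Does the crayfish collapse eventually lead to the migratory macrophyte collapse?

No

The crayfish collapse leads to the upstream heron range expansion, the riparian macrophyte population decline, the planktonic dragonfly population decline; the migratory macrophyte collapse is not among them.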